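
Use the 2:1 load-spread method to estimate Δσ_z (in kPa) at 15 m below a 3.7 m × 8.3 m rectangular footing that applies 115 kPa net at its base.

By the 2:1 method the load spreads at 1 horizontal : 2 vertical, so at depth z the loaded area has grown by z in each plan dimension:
Δσ = qBL/((B+z)(L+z)) = 115×3.7×8.3/((3.7+15)(8.3+15)) = 8.1055 kPa

Δσ_z ≈ 8.11 kPa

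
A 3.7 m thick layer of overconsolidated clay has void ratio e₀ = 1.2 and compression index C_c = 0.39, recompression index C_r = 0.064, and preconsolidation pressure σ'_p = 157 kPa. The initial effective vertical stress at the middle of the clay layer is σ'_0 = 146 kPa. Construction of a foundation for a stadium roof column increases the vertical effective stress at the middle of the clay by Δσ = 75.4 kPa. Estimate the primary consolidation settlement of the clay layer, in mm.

Final effective stress: σ'_f = 146 + 75.4 = 221.4 kPa.
σ'_f = 221.4 > σ'_p = 157 kPa, so the stress path crosses the preconsolidation pressure — recompression up to σ'_p, then virgin compression beyond:
S_c = H/(1+e₀)·[C_r·log₁₀(σ'_p/σ'_0) + C_c·log₁₀(σ'_f/σ'_p)]
    = 3.7/2.2 × [0.064×log₁₀(157/146) + 0.39×log₁₀(221.4/157)]
    = 1.6818 × [0.002019 + 0.058218] = 0.1013 m

S_c ≈ 101 mm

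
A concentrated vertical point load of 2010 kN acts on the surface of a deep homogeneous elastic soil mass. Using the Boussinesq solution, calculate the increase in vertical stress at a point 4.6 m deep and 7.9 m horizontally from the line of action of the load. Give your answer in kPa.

Boussinesq vertical stress below a point load on an elastic half-space:
Δσ_z = 3P/(2πz²) · [1 + (r/z)²]^(−5/2)
r/z = 7.9/4.6 = 1.7174; [1+(r/z)²]^(−5/2) = 0.03226.
Δσ_z = 3×2010/(2π×4.6²) × 0.03226 = 45.355 × 0.03226 = 1.463 kPa

Δσ_z ≈ 1.46 kPa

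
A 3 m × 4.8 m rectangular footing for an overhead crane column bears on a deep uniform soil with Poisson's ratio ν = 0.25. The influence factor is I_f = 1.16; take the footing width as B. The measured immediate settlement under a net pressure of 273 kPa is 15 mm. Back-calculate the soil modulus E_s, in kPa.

S_e = q·B·(1−ν²)/E_s · I_f  ⇒  E_s = q·B·(1−ν²)·I_f / S_e.
E_s = 273 × 3 × 0.9375 × 1.16 / 0.015 = 59380 kPa

E_s ≈ 59400 kPa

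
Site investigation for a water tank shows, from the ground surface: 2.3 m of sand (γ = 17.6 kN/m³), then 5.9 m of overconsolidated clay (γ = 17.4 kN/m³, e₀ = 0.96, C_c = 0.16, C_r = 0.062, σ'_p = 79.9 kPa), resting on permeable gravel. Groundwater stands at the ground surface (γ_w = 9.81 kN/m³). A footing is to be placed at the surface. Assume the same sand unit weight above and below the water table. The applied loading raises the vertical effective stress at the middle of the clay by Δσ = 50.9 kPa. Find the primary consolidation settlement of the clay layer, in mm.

Mid-depth of clay below the ground surface: z = 2.3 + 5.9/2 = 5.25 m.
Total vertical stress at mid-clay: σ_v = 17.6×2.3 + 17.4×2.95 = 91.81 kPa.
Pore pressure: u = 9.81×(5.25 − 0) = 51.503 kPa.
Initial effective stress: σ'_0 = σ_v − u = 91.81 − 51.503 = 40.307 kPa.
Final effective stress: σ'_f = 40.307 + 50.9 = 91.207 kPa.
σ'_f = 91.207 > σ'_p = 79.9 kPa, so the stress path crosses the preconsolidation pressure — recompression up to σ'_p, then virgin compression beyond:
S_c = H/(1+e₀)·[C_r·log₁₀(σ'_p/σ'_0) + C_c·log₁₀(σ'_f/σ'_p)]
    = 5.9/1.96 × [0.062×log₁₀(79.9/40.307) + 0.16×log₁₀(91.207/79.9)]
    = 3.0102 × [0.018424 + 0.009197] = 0.08314 m

S_c ≈ 83.1 mm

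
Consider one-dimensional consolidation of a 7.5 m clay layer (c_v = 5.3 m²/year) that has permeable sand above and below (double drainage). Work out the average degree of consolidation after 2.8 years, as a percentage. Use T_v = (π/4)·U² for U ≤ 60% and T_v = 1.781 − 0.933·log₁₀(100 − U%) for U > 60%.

U ≈ 94 %

Drainage path length: H_d = H/2 = 3.75 m (double drainage).
T_v = c_v·t/H_d² = 5.3×2.8/3.75² = 1.0553.
T_v = 1.0553 corresponds to the U > 60% branch:
U = 1 − 10^((1.781 − T_v)/0.933)/100 = 0.94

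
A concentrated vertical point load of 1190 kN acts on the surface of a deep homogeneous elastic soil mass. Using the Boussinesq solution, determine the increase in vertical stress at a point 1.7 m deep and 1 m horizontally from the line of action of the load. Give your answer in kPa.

Boussinesq vertical stress below a point load on an elastic half-space:
Δσ_z = 3P/(2πz²) · [1 + (r/z)²]^(−5/2)
r/z = 1/1.7 = 0.58824; [1+(r/z)²]^(−5/2) = 0.47574.
Δσ_z = 3×1190/(2π×1.7²) × 0.47574 = 196.6 × 0.47574 = 93.53 kPa

Δσ_z ≈ 93.5 kPa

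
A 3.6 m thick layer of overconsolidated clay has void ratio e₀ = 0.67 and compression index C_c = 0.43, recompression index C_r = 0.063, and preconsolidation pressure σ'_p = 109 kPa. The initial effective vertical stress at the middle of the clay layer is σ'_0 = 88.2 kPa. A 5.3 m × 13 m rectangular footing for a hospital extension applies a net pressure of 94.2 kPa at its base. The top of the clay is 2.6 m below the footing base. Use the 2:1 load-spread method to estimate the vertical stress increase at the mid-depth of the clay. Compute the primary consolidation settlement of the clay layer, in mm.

S_c ≈ 72.9 mm

Mid-depth of clay below the footing base: z = 2.6 + 3.6/2 = 4.4 m.
Stress increase at mid-clay by the 2:1 spreading method:
Δσ = qBL/((B+z)(L+z)) = 94.2×5.3×13/((5.3+4.4)(13+4.4)) = 38.455 kPa
Final effective stress: σ'_f = 88.2 + 38.455 = 126.66 kPa.
σ'_f = 126.66 > σ'_p = 109 kPa, so the stress path crosses the preconsolidation pressure — recompression up to σ'_p, then virgin compression beyond:
S_c = H/(1+e₀)·[C_r·log₁₀(σ'_p/σ'_0) + C_c·log₁₀(σ'_f/σ'_p)]
    = 3.6/1.67 × [0.063×log₁₀(109/88.2) + 0.43×log₁₀(126.66/109)]
    = 2.1557 × [0.0057933 + 0.028042] = 0.07294 m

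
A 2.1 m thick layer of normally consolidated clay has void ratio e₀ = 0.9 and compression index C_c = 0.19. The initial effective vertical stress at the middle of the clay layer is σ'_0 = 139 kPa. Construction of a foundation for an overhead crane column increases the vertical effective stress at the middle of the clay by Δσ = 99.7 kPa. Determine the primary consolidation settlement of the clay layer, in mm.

Final effective stress: σ'_f = σ'_0 + Δσ = 139 + 99.7 = 238.7 kPa.
Normally consolidated clay, so the full stress increment lies on the virgin compression line:
S_c = C_c·H/(1+e₀)·log₁₀(σ'_f/σ'_0) = 0.19×2.1/(1+0.9)×log₁₀(238.7/139)
    = 0.21 × 0.23484 = 0.04932 m

S_c ≈ 49.3 mm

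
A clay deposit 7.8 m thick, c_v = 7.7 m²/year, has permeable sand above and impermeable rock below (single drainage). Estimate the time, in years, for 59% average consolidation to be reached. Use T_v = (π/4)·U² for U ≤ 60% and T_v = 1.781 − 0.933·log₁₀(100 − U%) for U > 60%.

Drainage path length: H_d = H = 7.8 m (single drainage).
U ≤ 60%: T_v = (π/4)·U² = (π/4)×0.59² = 0.2734.
t = T_v·H_d²/c_v = 0.2734×7.8²/7.7 = 2.16 years.

t ≈ 2.16 years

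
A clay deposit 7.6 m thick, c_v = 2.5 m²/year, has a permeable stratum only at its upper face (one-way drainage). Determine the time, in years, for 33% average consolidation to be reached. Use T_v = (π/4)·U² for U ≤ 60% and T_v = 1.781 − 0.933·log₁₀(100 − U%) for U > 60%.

Drainage path length: H_d = H = 7.6 m (single drainage).
U ≤ 60%: T_v = (π/4)·U² = (π/4)×0.33² = 0.08553.
t = T_v·H_d²/c_v = 0.08553×7.6²/2.5 = 1.976 years.

t ≈ 1.98 years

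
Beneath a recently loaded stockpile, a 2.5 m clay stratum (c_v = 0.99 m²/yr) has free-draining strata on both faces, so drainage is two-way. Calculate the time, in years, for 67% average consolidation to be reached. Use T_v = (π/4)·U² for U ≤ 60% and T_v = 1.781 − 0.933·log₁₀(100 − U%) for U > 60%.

Drainage path length: H_d = H/2 = 1.25 m (double drainage).
U > 60%: T_v = 1.781 − 0.933·log₁₀(100 − 67) = 0.36423.
t = T_v·H_d²/c_v = 0.36423×1.25²/0.99 = 0.5749 years.

t ≈ 0.575 years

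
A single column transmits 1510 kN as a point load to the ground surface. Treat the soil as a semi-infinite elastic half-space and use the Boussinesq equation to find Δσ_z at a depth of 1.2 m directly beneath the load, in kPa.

Δσ_z ≈ 501 kPa

Boussinesq vertical stress below a point load on an elastic half-space:
Δσ_z = 3P/(2πz²) · [1 + (r/z)²]^(−5/2)
r/z = 0/1.2 = 0; [1+(r/z)²]^(−5/2) = 1.
Δσ_z = 3×1510/(2π×1.2²) × 1 = 500.67 × 1 = 500.7 kPa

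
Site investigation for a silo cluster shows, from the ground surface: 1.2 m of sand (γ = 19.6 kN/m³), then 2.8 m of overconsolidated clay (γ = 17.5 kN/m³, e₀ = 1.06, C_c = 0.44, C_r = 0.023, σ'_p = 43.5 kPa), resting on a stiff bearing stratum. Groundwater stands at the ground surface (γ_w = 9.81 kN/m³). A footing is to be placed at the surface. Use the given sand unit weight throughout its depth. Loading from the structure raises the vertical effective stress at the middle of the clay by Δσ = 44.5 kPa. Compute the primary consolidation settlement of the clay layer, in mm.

S_c ≈ 121 mm

Mid-depth of clay below the ground surface: z = 1.2 + 2.8/2 = 2.6 m.
Total vertical stress at mid-clay: σ_v = 19.6×1.2 + 17.5×1.4 = 48.02 kPa.
Pore pressure: u = 9.81×(2.6 − 0) = 25.506 kPa.
Initial effective stress: σ'_0 = σ_v − u = 48.02 − 25.506 = 22.514 kPa.
Final effective stress: σ'_f = 22.514 + 44.5 = 67.014 kPa.
σ'_f = 67.014 > σ'_p = 43.5 kPa, so the stress path crosses the preconsolidation pressure — recompression up to σ'_p, then virgin compression beyond:
S_c = H/(1+e₀)·[C_r·log₁₀(σ'_p/σ'_0) + C_c·log₁₀(σ'_f/σ'_p)]
    = 2.8/2.06 × [0.023×log₁₀(43.5/22.514) + 0.44×log₁₀(67.014/43.5)]
    = 1.3592 × [0.0065788 + 0.082578] = 0.1212 m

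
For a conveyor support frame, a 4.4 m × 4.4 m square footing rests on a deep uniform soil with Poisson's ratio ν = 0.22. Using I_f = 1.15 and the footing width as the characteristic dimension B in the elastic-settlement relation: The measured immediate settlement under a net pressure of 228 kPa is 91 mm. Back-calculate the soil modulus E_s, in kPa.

S_e = q·B·(1−ν²)/E_s · I_f  ⇒  E_s = q·B·(1−ν²)·I_f / S_e.
E_s = 228 × 4.4 × 0.9516 × 1.15 / 0.091 = 12060 kPa

E_s ≈ 12100 kPa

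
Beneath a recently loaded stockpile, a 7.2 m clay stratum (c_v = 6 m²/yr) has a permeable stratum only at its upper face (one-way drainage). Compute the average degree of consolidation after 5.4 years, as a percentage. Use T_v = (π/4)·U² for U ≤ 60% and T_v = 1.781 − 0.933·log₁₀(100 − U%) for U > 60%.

Drainage path length: H_d = H = 7.2 m (single drainage).
T_v = c_v·t/H_d² = 6×5.4/7.2² = 0.625.
T_v = 0.625 corresponds to the U > 60% branch:
U = 1 − 10^((1.781 − T_v)/0.933)/100 = 0.8266

U ≈ 82.7 %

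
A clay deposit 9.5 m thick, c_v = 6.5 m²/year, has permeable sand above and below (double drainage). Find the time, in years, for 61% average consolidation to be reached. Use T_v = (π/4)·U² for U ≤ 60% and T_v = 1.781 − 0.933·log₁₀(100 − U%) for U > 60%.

Drainage path length: H_d = H/2 = 4.75 m (double drainage).
U > 60%: T_v = 1.781 − 0.933·log₁₀(100 − 61) = 0.29654.
t = T_v·H_d²/c_v = 0.29654×4.75²/6.5 = 1.029 years.

t ≈ 1.03 years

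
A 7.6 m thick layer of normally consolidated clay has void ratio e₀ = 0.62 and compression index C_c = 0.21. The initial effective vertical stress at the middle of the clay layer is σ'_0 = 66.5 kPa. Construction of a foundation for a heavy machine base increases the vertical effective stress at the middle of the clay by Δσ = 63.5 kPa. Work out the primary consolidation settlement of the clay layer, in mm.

S_c ≈ 287 mm

Final effective stress: σ'_f = σ'_0 + Δσ = 66.5 + 63.5 = 130 kPa.
Normally consolidated clay, so the full stress increment lies on the virgin compression line:
S_c = C_c·H/(1+e₀)·log₁₀(σ'_f/σ'_0) = 0.21×7.6/(1+0.62)×log₁₀(130/66.5)
    = 0.98519 × 0.29112 = 0.2868 m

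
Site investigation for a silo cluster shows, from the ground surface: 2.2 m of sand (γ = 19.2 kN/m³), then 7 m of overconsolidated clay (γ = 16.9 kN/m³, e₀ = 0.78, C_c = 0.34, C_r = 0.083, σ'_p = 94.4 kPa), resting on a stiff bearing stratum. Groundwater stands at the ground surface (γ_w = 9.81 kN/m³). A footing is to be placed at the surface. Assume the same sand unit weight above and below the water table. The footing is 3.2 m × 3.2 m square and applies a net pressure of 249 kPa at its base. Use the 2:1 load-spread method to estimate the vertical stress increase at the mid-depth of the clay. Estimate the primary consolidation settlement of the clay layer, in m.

Mid-depth of clay below the ground surface: z = 2.2 + 7/2 = 5.7 m.
Total vertical stress at mid-clay: σ_v = 19.2×2.2 + 16.9×3.5 = 101.39 kPa.
Pore pressure: u = 9.81×(5.7 − 0) = 55.917 kPa.
Initial effective stress: σ'_0 = σ_v − u = 101.39 − 55.917 = 45.473 kPa.
Stress increase at mid-clay by the 2:1 spreading method:
Δσ = qBL/((B+z)(L+z)) = 249×3.2×3.2/((3.2+5.7)(3.2+5.7)) = 32.19 kPa
Final effective stress: σ'_f = 45.473 + 32.19 = 77.663 kPa.
σ'_f = 77.663 ≤ σ'_p = 94.4 kPa, so the clay remains overconsolidated and only the recompression index applies:
S_c = C_r·H/(1+e₀)·log₁₀(σ'_f/σ'_0) = 0.083×7/1.78×log₁₀(77.663/45.473)
    = 0.32641 × 0.23246 = 0.07588 m

S_c ≈ 0.0759 m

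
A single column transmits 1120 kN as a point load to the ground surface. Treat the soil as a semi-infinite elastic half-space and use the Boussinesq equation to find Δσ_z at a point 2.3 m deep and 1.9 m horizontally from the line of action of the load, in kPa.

Δσ_z ≈ 27.5 kPa

Boussinesq vertical stress below a point load on an elastic half-space:
Δσ_z = 3P/(2πz²) · [1 + (r/z)²]^(−5/2)
r/z = 1.9/2.3 = 0.82609; [1+(r/z)²]^(−5/2) = 0.27237.
Δσ_z = 3×1120/(2π×2.3²) × 0.27237 = 101.09 × 0.27237 = 27.53 kPa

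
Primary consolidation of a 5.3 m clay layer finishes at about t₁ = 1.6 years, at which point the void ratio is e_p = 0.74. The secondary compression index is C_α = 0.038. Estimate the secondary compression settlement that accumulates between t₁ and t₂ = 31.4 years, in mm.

S_s ≈ 150 mm

Secondary compression: S_s = C_α·H/(1+e_p)·log₁₀(t₂/t₁)
S_s = 0.038×5.3/(1+0.74)×log₁₀(31.4/1.6)
    = 0.1157 × 1.293 = 0.1496 m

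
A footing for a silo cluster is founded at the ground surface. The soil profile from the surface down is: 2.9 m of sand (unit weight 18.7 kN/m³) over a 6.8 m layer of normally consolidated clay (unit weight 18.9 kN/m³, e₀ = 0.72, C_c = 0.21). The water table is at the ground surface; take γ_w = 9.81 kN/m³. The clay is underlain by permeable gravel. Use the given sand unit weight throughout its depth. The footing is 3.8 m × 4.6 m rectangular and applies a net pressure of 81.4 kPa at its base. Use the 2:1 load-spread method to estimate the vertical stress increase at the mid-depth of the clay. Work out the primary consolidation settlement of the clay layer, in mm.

S_c ≈ 74.1 mm

Mid-depth of clay below the ground surface: z = 2.9 + 6.8/2 = 6.3 m.
Total vertical stress at mid-clay: σ_v = 18.7×2.9 + 18.9×3.4 = 118.49 kPa.
Pore pressure: u = 9.81×(6.3 − 0) = 61.803 kPa.
Initial effective stress: σ'_0 = σ_v − u = 118.49 − 61.803 = 56.687 kPa.
Stress increase at mid-clay by the 2:1 spreading method:
Δσ = qBL/((B+z)(L+z)) = 81.4×3.8×4.6/((3.8+6.3)(4.6+6.3)) = 12.925 kPa
Final effective stress: σ'_f = σ'_0 + Δσ = 56.687 + 12.925 = 69.612 kPa.
Normally consolidated clay, so the full stress increment lies on the virgin compression line:
S_c = C_c·H/(1+e₀)·log₁₀(σ'_f/σ'_0) = 0.21×6.8/(1+0.72)×log₁₀(69.612/56.687)
    = 0.83023 × 0.089201 = 0.07406 m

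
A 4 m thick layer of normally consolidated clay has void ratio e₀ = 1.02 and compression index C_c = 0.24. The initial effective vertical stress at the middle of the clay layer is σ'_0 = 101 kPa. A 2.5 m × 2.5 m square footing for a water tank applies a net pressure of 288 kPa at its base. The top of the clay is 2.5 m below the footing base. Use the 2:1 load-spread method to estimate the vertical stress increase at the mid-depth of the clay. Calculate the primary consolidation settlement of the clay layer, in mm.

S_c ≈ 64 mm

Mid-depth of clay below the footing base: z = 2.5 + 4/2 = 4.5 m.
Stress increase at mid-clay by the 2:1 spreading method:
Δσ = qBL/((B+z)(L+z)) = 288×2.5×2.5/((2.5+4.5)(2.5+4.5)) = 36.735 kPa
Final effective stress: σ'_f = σ'_0 + Δσ = 101 + 36.735 = 137.74 kPa.
Normally consolidated clay, so the full stress increment lies on the virgin compression line:
S_c = C_c·H/(1+e₀)·log₁₀(σ'_f/σ'_0) = 0.24×4/(1+1.02)×log₁₀(137.74/101)
    = 0.47525 × 0.13474 = 0.06404 m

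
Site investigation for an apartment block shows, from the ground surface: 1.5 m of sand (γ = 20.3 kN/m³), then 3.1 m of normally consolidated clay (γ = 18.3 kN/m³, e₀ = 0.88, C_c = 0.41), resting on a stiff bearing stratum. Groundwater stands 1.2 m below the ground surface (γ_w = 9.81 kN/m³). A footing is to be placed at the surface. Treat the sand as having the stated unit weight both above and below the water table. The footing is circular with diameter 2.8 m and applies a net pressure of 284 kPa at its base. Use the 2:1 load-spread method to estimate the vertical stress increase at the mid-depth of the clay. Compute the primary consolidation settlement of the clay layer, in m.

Mid-depth of clay below the ground surface: z = 1.5 + 3.1/2 = 3.05 m.
Total vertical stress at mid-clay: σ_v = 20.3×1.5 + 18.3×1.55 = 58.815 kPa.
Pore pressure: u = 9.81×(3.05 − 1.2) = 18.149 kPa.
Initial effective stress: σ'_0 = σ_v − u = 58.815 − 18.149 = 40.666 kPa.
Stress increase at mid-clay by the 2:1 spreading method:
Δσ ≈ qD²/(D+z)² = 284×2.8²/(2.8+3.05)² = 65.061 kPa
Final effective stress: σ'_f = σ'_0 + Δσ = 40.666 + 65.061 = 105.73 kPa.
Normally consolidated clay, so the full stress increment lies on the virgin compression line:
S_c = C_c·H/(1+e₀)·log₁₀(σ'_f/σ'_0) = 0.41×3.1/(1+0.88)×log₁₀(105.73/40.666)
    = 0.67606 × 0.41497 = 0.2805 m

S_c ≈ 0.281 m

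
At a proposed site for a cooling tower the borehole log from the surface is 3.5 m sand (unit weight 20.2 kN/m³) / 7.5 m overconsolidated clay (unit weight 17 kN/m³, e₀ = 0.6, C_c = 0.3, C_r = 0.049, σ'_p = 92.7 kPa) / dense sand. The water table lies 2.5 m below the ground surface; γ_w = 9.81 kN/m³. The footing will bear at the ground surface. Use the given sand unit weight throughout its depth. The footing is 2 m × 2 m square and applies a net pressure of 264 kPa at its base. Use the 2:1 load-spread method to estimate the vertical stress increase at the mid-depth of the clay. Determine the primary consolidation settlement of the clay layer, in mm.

Mid-depth of clay below the ground surface: z = 3.5 + 7.5/2 = 7.25 m.
Total vertical stress at mid-clay: σ_v = 20.2×3.5 + 17×3.75 = 134.45 kPa.
Pore pressure: u = 9.81×(7.25 − 2.5) = 46.598 kPa.
Initial effective stress: σ'_0 = σ_v − u = 134.45 − 46.598 = 87.852 kPa.
Stress increase at mid-clay by the 2:1 spreading method:
Δσ = qBL/((B+z)(L+z)) = 264×2×2/((2+7.25)(2+7.25)) = 12.342 kPa
Final effective stress: σ'_f = 87.852 + 12.342 = 100.19 kPa.
σ'_f = 100.19 > σ'_p = 92.7 kPa, so the stress path crosses the preconsolidation pressure — recompression up to σ'_p, then virgin compression beyond:
S_c = H/(1+e₀)·[C_r·log₁₀(σ'_p/σ'_0) + C_c·log₁₀(σ'_f/σ'_p)]
    = 7.5/1.6 × [0.049×log₁₀(92.7/87.852) + 0.3×log₁₀(100.19/92.7)]
    = 4.6875 × [0.0011431 + 0.010123] = 0.05281 m

S_c ≈ 52.8 mm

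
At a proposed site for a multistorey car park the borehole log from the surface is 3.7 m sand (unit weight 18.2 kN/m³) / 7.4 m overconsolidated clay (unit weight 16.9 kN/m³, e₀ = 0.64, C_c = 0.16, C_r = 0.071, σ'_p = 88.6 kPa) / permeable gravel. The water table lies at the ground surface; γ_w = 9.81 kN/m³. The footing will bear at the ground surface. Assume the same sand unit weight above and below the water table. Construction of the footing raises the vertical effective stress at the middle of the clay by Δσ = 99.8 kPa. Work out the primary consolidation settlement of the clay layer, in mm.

S_c ≈ 240 mm

Mid-depth of clay below the ground surface: z = 3.7 + 7.4/2 = 7.4 m.
Total vertical stress at mid-clay: σ_v = 18.2×3.7 + 16.9×3.7 = 129.87 kPa.
Pore pressure: u = 9.81×(7.4 − 0) = 72.594 kPa.
Initial effective stress: σ'_0 = σ_v − u = 129.87 − 72.594 = 57.276 kPa.
Final effective stress: σ'_f = 57.276 + 99.8 = 157.08 kPa.
σ'_f = 157.08 > σ'_p = 88.6 kPa, so the stress path crosses the preconsolidation pressure — recompression up to σ'_p, then virgin compression beyond:
S_c = H/(1+e₀)·[C_r·log₁₀(σ'_p/σ'_0) + C_c·log₁₀(σ'_f/σ'_p)]
    = 7.4/1.64 × [0.071×log₁₀(88.6/57.276) + 0.16×log₁₀(157.08/88.6)]
    = 4.5122 × [0.013452 + 0.03979] = 0.2402 m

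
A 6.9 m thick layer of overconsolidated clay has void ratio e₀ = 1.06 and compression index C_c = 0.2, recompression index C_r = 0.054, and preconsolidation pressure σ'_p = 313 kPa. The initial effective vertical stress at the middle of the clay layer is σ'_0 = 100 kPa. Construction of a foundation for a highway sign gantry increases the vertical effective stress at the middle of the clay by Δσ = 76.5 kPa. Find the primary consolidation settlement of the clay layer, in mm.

S_c ≈ 44.6 mm

Final effective stress: σ'_f = 100 + 76.5 = 176.5 kPa.
σ'_f = 176.5 ≤ σ'_p = 313 kPa, so the clay remains overconsolidated and only the recompression index applies:
S_c = C_r·H/(1+e₀)·log₁₀(σ'_f/σ'_0) = 0.054×6.9/2.06×log₁₀(176.5/100)
    = 0.18087 × 0.24674 = 0.04463 m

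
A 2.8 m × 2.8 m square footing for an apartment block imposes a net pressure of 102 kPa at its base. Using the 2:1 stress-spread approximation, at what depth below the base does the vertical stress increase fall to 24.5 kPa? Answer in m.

2:1 spreading — at depth z the loaded area has grown by z in each plan dimension:
qB²/(B+z)² = Δσ_z ⇒ z = B(√(q/Δσ_z) − 1) = 2.8×(√(102/24.5) − 1) = 2.913 m

z ≈ 2.91 m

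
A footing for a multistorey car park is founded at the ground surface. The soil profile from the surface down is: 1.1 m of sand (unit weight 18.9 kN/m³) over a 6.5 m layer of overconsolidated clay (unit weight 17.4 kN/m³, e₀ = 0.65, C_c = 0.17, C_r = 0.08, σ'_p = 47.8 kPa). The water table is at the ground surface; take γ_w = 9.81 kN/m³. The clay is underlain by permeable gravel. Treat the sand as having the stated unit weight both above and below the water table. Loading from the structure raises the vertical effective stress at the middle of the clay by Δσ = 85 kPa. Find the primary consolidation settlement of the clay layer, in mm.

Mid-depth of clay below the ground surface: z = 1.1 + 6.5/2 = 4.35 m.
Total vertical stress at mid-clay: σ_v = 18.9×1.1 + 17.4×3.25 = 77.34 kPa.
Pore pressure: u = 9.81×(4.35 − 0) = 42.673 kPa.
Initial effective stress: σ'_0 = σ_v − u = 77.34 − 42.673 = 34.667 kPa.
Final effective stress: σ'_f = 34.667 + 85 = 119.67 kPa.
σ'_f = 119.67 > σ'_p = 47.8 kPa, so the stress path crosses the preconsolidation pressure — recompression up to σ'_p, then virgin compression beyond:
S_c = H/(1+e₀)·[C_r·log₁₀(σ'_p/σ'_0) + C_c·log₁₀(σ'_f/σ'_p)]
    = 6.5/1.65 × [0.08×log₁₀(47.8/34.667) + 0.17×log₁₀(119.67/47.8)]
    = 3.9394 × [0.011161 + 0.067755] = 0.3109 m

S_c ≈ 311 mm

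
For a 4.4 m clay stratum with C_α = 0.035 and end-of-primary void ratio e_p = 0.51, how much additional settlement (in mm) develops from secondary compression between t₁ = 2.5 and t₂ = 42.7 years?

S_s ≈ 126 mm

Secondary compression: S_s = C_α·H/(1+e_p)·log₁₀(t₂/t₁)
S_s = 0.035×4.4/(1+0.51)×log₁₀(42.7/2.5)
    = 0.102 × 1.232 = 0.1257 m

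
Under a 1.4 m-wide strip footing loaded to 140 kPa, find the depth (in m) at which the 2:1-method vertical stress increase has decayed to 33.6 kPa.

2:1 spreading — at depth z the loaded area has grown by z in each plan dimension:
qB/(B+z) = Δσ_z ⇒ z = qB/Δσ_z − B = 140×1.4/33.6 − 1.4 = 4.433 m

z ≈ 4.43 m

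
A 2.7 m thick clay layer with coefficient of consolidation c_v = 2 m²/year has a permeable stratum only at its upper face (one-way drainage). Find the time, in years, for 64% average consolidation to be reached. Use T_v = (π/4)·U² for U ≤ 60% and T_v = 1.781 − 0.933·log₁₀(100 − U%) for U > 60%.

t ≈ 1.2 years

Drainage path length: H_d = H = 2.7 m (single drainage).
U > 60%: T_v = 1.781 − 0.933·log₁₀(100 − 64) = 0.32897.
t = T_v·H_d²/c_v = 0.32897×2.7²/2 = 1.199 years.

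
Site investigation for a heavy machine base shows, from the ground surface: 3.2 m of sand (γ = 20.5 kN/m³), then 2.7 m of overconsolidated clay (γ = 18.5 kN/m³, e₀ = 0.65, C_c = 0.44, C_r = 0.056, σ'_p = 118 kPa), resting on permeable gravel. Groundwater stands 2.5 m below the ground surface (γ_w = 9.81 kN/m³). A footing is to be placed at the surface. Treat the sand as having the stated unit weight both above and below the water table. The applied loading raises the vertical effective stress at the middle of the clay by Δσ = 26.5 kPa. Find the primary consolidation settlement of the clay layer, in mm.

S_c ≈ 12.7 mm

Mid-depth of clay below the ground surface: z = 3.2 + 2.7/2 = 4.55 m.
Total vertical stress at mid-clay: σ_v = 20.5×3.2 + 18.5×1.35 = 90.575 kPa.
Pore pressure: u = 9.81×(4.55 − 2.5) = 20.11 kPa.
Initial effective stress: σ'_0 = σ_v − u = 90.575 − 20.11 = 70.465 kPa.
Final effective stress: σ'_f = 70.465 + 26.5 = 96.965 kPa.
σ'_f = 96.965 ≤ σ'_p = 118 kPa, so the clay remains overconsolidated and only the recompression index applies:
S_c = C_r·H/(1+e₀)·log₁₀(σ'_f/σ'_0) = 0.056×2.7/1.65×log₁₀(96.965/70.465)
    = 0.091638 × 0.13864 = 0.0127 m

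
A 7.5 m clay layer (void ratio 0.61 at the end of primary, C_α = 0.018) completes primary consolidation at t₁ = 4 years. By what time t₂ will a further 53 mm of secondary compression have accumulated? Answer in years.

S_s = C_α·H/(1+e_p)·log₁₀(t₂/t₁) ⇒ log₁₀(t₂/t₁) = S_s·(1+e_p)/(C_α·H).
log₁₀(t₂/t₁) = 0.053 × (1+0.61) / (0.018×7.5) = 0.6321
t₂ = t₁ × 10^0.6321 = 4 × 4.286 = 17.14 years

t₂ ≈ 17.1 years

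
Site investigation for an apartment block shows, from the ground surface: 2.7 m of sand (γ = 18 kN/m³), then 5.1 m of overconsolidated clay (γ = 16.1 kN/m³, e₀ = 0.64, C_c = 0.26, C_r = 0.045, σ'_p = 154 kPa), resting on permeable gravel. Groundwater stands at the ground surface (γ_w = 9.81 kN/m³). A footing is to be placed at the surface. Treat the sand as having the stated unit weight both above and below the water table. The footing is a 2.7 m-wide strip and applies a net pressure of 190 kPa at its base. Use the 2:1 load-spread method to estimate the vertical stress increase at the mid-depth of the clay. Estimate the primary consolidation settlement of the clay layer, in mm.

S_c ≈ 60.2 mm

Mid-depth of clay below the ground surface: z = 2.7 + 5.1/2 = 5.25 m.
Total vertical stress at mid-clay: σ_v = 18×2.7 + 16.1×2.55 = 89.655 kPa.
Pore pressure: u = 9.81×(5.25 − 0) = 51.503 kPa.
Initial effective stress: σ'_0 = σ_v − u = 89.655 − 51.503 = 38.152 kPa.
Stress increase at mid-clay by the 2:1 spreading method:
Δσ = qB/(B+z) = 190×2.7/(2.7+5.25) = 64.528 kPa
Final effective stress: σ'_f = 38.152 + 64.528 = 102.68 kPa.
σ'_f = 102.68 ≤ σ'_p = 154 kPa, so the clay remains overconsolidated and only the recompression index applies:
S_c = C_r·H/(1+e₀)·log₁₀(σ'_f/σ'_0) = 0.045×5.1/1.64×log₁₀(102.68/38.152)
    = 0.13994 × 0.42997 = 0.06017 m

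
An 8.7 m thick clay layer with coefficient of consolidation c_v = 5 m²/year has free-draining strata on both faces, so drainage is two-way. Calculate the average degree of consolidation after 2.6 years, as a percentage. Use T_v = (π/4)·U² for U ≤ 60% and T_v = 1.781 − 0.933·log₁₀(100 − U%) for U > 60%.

Drainage path length: H_d = H/2 = 4.35 m (double drainage).
T_v = c_v·t/H_d² = 5×2.6/4.35² = 0.68701.
T_v = 0.68701 corresponds to the U > 60% branch:
U = 1 − 10^((1.781 − T_v)/0.933)/100 = 0.8512

U ≈ 85.1 %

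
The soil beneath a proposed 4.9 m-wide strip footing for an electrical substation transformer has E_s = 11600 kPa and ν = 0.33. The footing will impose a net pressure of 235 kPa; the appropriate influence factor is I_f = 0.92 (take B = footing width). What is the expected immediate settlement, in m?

Immediate (elastic) settlement: S_e = q·B·(1−ν²)/E_s · I_f.
S_e = 235 × 4.9 × (1 − 0.33²) / 11600 × 0.92
    = 235 × 4.9 × 0.8911 / 11600 × 0.92
    = 0.08138 m

S_e ≈ 0.0814 m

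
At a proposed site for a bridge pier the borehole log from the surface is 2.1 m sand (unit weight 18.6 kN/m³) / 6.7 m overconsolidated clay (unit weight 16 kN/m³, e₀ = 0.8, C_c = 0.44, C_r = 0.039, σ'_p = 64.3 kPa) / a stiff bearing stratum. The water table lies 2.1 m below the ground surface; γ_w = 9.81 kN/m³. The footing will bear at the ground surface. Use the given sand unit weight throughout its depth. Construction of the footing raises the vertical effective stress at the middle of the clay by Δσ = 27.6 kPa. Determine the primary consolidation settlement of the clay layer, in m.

S_c ≈ 0.223 m

Mid-depth of clay below the ground surface: z = 2.1 + 6.7/2 = 5.45 m.
Total vertical stress at mid-clay: σ_v = 18.6×2.1 + 16×3.35 = 92.66 kPa.
Pore pressure: u = 9.81×(5.45 − 2.1) = 32.864 kPa.
Initial effective stress: σ'_0 = σ_v − u = 92.66 − 32.864 = 59.796 kPa.
Final effective stress: σ'_f = 59.796 + 27.6 = 87.396 kPa.
σ'_f = 87.396 > σ'_p = 64.3 kPa, so the stress path crosses the preconsolidation pressure — recompression up to σ'_p, then virgin compression beyond:
S_c = H/(1+e₀)·[C_r·log₁₀(σ'_p/σ'_0) + C_c·log₁₀(σ'_f/σ'_p)]
    = 6.7/1.8 × [0.039×log₁₀(64.3/59.796) + 0.44×log₁₀(87.396/64.3)]
    = 3.7222 × [0.00123 + 0.058643] = 0.2229 m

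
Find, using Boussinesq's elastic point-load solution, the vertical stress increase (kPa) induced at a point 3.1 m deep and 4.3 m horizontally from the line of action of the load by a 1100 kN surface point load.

Boussinesq vertical stress below a point load on an elastic half-space:
Δσ_z = 3P/(2πz²) · [1 + (r/z)²]^(−5/2)
r/z = 4.3/3.1 = 1.3871; [1+(r/z)²]^(−5/2) = 0.068398.
Δσ_z = 3×1100/(2π×3.1²) × 0.068398 = 54.653 × 0.068398 = 3.738 kPa

Δσ_z ≈ 3.74 kPa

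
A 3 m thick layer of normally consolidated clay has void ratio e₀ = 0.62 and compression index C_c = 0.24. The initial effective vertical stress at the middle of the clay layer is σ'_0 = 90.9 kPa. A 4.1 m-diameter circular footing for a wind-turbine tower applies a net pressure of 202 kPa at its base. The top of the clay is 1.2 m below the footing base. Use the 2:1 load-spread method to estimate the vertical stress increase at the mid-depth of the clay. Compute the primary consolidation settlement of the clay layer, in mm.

Mid-depth of clay below the footing base: z = 1.2 + 3/2 = 2.7 m.
Stress increase at mid-clay by the 2:1 spreading method:
Δσ ≈ qD²/(D+z)² = 202×4.1²/(4.1+2.7)² = 73.435 kPa
Final effective stress: σ'_f = σ'_0 + Δσ = 90.9 + 73.435 = 164.34 kPa.
Normally consolidated clay, so the full stress increment lies on the virgin compression line:
S_c = C_c·H/(1+e₀)·log₁₀(σ'_f/σ'_0) = 0.24×3/(1+0.62)×log₁₀(164.34/90.9)
    = 0.44444 × 0.25718 = 0.1143 m

S_c ≈ 114 mm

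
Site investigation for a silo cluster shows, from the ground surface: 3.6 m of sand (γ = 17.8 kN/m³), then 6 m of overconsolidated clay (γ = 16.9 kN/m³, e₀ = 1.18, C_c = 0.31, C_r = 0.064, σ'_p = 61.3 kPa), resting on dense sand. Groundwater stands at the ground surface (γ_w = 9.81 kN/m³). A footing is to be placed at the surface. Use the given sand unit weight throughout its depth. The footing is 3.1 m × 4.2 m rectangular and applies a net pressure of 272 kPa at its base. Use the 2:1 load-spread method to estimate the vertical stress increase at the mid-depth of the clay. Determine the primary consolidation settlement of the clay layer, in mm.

Mid-depth of clay below the ground surface: z = 3.6 + 6/2 = 6.6 m.
Total vertical stress at mid-clay: σ_v = 17.8×3.6 + 16.9×3 = 114.78 kPa.
Pore pressure: u = 9.81×(6.6 − 0) = 64.746 kPa.
Initial effective stress: σ'_0 = σ_v − u = 114.78 − 64.746 = 50.034 kPa.
Stress increase at mid-clay by the 2:1 spreading method:
Δσ = qBL/((B+z)(L+z)) = 272×3.1×4.2/((3.1+6.6)(4.2+6.6)) = 33.805 kPa
Final effective stress: σ'_f = 50.034 + 33.805 = 83.839 kPa.
σ'_f = 83.839 > σ'_p = 61.3 kPa, so the stress path crosses the preconsolidation pressure — recompression up to σ'_p, then virgin compression beyond:
S_c = H/(1+e₀)·[C_r·log₁₀(σ'_p/σ'_0) + C_c·log₁₀(σ'_f/σ'_p)]
    = 6/2.18 × [0.064×log₁₀(61.3/50.034) + 0.31×log₁₀(83.839/61.3)]
    = 2.7523 × [0.0056445 + 0.042156] = 0.1316 m

S_c ≈ 132 mm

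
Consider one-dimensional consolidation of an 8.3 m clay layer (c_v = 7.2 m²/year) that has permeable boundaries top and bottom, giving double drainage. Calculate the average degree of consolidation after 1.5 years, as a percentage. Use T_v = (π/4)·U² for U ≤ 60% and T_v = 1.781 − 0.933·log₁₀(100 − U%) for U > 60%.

U ≈ 82.8 %

Drainage path length: H_d = H/2 = 4.15 m (double drainage).
T_v = c_v·t/H_d² = 7.2×1.5/4.15² = 0.62709.
T_v = 0.62709 corresponds to the U > 60% branch:
U = 1 − 10^((1.781 − T_v)/0.933)/100 = 0.8275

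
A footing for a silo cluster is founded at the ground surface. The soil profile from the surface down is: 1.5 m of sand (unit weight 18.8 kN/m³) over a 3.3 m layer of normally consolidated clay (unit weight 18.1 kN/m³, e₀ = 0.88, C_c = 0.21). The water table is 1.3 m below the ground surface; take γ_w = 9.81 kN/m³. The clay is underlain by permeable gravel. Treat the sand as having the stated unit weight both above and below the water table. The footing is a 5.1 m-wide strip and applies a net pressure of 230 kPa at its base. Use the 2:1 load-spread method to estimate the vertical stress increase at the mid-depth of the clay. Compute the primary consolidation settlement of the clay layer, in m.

Mid-depth of clay below the ground surface: z = 1.5 + 3.3/2 = 3.15 m.
Total vertical stress at mid-clay: σ_v = 18.8×1.5 + 18.1×1.65 = 58.065 kPa.
Pore pressure: u = 9.81×(3.15 − 1.3) = 18.149 kPa.
Initial effective stress: σ'_0 = σ_v − u = 58.065 − 18.149 = 39.916 kPa.
Stress increase at mid-clay by the 2:1 spreading method:
Δσ = qB/(B+z) = 230×5.1/(5.1+3.15) = 142.18 kPa
Final effective stress: σ'_f = σ'_0 + Δσ = 39.916 + 142.18 = 182.1 kPa.
Normally consolidated clay, so the full stress increment lies on the virgin compression line:
S_c = C_c·H/(1+e₀)·log₁₀(σ'_f/σ'_0) = 0.21×3.3/(1+0.88)×log₁₀(182.1/39.916)
    = 0.36862 × 0.65916 = 0.243 m

S_c ≈ 0.243 m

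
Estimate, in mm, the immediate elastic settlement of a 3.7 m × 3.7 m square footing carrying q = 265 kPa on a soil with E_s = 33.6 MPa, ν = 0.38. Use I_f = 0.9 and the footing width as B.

Immediate (elastic) settlement: S_e = q·B·(1−ν²)/E_s · I_f.
E_s = 33.6 MPa = 33600 kPa.
S_e = 265 × 3.7 × (1 − 0.38²) / 33600 × 0.9
    = 265 × 3.7 × 0.8556 / 33600 × 0.9
    = 0.02247 m = 22.47 mm

S_e ≈ 22.5 mm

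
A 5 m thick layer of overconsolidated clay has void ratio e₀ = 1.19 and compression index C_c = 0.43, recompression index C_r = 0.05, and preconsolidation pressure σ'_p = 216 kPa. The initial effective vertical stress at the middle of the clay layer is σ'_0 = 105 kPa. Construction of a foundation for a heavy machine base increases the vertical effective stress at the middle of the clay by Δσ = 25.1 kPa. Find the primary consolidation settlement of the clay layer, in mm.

Final effective stress: σ'_f = 105 + 25.1 = 130.1 kPa.
σ'_f = 130.1 ≤ σ'_p = 216 kPa, so the clay remains overconsolidated and only the recompression index applies:
S_c = C_r·H/(1+e₀)·log₁₀(σ'_f/σ'_0) = 0.05×5/2.19×log₁₀(130.1/105)
    = 0.11416 × 0.093088 = 0.01063 m

S_c ≈ 10.6 mm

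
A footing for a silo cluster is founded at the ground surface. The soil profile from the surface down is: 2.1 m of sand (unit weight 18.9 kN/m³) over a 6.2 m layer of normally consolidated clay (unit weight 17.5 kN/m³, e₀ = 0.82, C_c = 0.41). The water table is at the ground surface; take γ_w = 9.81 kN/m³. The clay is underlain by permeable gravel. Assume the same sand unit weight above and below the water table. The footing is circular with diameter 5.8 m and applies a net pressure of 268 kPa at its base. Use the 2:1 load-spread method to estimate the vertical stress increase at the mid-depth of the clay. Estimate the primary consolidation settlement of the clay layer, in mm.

Mid-depth of clay below the ground surface: z = 2.1 + 6.2/2 = 5.2 m.
Total vertical stress at mid-clay: σ_v = 18.9×2.1 + 17.5×3.1 = 93.94 kPa.
Pore pressure: u = 9.81×(5.2 − 0) = 51.012 kPa.
Initial effective stress: σ'_0 = σ_v − u = 93.94 − 51.012 = 42.928 kPa.
Stress increase at mid-clay by the 2:1 spreading method:
Δσ ≈ qD²/(D+z)² = 268×5.8²/(5.8+5.2)² = 74.508 kPa
Final effective stress: σ'_f = σ'_0 + Δσ = 42.928 + 74.508 = 117.44 kPa.
Normally consolidated clay, so the full stress increment lies on the virgin compression line:
S_c = C_c·H/(1+e₀)·log₁₀(σ'_f/σ'_0) = 0.41×6.2/(1+0.82)×log₁₀(117.44/42.928)
    = 1.3967 × 0.43708 = 0.6105 m

S_c ≈ 610 mm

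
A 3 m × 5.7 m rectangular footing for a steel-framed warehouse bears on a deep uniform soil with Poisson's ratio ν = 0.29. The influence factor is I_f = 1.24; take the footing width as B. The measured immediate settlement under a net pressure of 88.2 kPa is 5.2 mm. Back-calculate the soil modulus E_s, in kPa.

E_s ≈ 57800 kPa

S_e = q·B·(1−ν²)/E_s · I_f  ⇒  E_s = q·B·(1−ν²)·I_f / S_e.
E_s = 88.2 × 3 × 0.9159 × 1.24 / 0.0052 = 57790 kPa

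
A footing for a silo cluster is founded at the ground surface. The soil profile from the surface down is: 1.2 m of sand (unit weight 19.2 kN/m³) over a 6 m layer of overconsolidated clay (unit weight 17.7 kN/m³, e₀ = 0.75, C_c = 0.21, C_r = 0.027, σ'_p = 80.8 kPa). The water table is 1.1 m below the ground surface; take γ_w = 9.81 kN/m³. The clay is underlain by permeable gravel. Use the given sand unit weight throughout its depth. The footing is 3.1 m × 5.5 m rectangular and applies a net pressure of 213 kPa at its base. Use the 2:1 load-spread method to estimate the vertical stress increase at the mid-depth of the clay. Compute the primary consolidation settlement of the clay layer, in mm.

S_c ≈ 80.1 mm

Mid-depth of clay below the ground surface: z = 1.2 + 6/2 = 4.2 m.
Total vertical stress at mid-clay: σ_v = 19.2×1.2 + 17.7×3 = 76.14 kPa.
Pore pressure: u = 9.81×(4.2 − 1.1) = 30.411 kPa.
Initial effective stress: σ'_0 = σ_v − u = 76.14 − 30.411 = 45.729 kPa.
Stress increase at mid-clay by the 2:1 spreading method:
Δσ = qBL/((B+z)(L+z)) = 213×3.1×5.5/((3.1+4.2)(5.5+4.2)) = 51.287 kPa
Final effective stress: σ'_f = 45.729 + 51.287 = 97.016 kPa.
σ'_f = 97.016 > σ'_p = 80.8 kPa, so the stress path crosses the preconsolidation pressure — recompression up to σ'_p, then virgin compression beyond:
S_c = H/(1+e₀)·[C_r·log₁₀(σ'_p/σ'_0) + C_c·log₁₀(σ'_f/σ'_p)]
    = 6/1.75 × [0.027×log₁₀(80.8/45.729) + 0.21×log₁₀(97.016/80.8)]
    = 3.4286 × [0.0066749 + 0.016681] = 0.08008 m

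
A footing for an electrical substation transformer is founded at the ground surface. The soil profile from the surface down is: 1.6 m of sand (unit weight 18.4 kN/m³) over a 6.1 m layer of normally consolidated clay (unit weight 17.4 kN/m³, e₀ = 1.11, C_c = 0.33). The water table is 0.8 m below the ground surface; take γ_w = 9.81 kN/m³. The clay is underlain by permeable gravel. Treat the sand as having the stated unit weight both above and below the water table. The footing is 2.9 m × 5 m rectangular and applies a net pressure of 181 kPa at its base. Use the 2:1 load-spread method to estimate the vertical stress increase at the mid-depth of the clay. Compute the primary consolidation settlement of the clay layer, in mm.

S_c ≈ 245 mm

Mid-depth of clay below the ground surface: z = 1.6 + 6.1/2 = 4.65 m.
Total vertical stress at mid-clay: σ_v = 18.4×1.6 + 17.4×3.05 = 82.51 kPa.
Pore pressure: u = 9.81×(4.65 − 0.8) = 37.769 kPa.
Initial effective stress: σ'_0 = σ_v − u = 82.51 − 37.769 = 44.741 kPa.
Stress increase at mid-clay by the 2:1 spreading method:
Δσ = qBL/((B+z)(L+z)) = 181×2.9×5/((2.9+4.65)(5+4.65)) = 36.022 kPa
Final effective stress: σ'_f = σ'_0 + Δσ = 44.741 + 36.022 = 80.763 kPa.
Normally consolidated clay, so the full stress increment lies on the virgin compression line:
S_c = C_c·H/(1+e₀)·log₁₀(σ'_f/σ'_0) = 0.33×6.1/(1+1.11)×log₁₀(80.763/44.741)
    = 0.95403 × 0.25651 = 0.2447 m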